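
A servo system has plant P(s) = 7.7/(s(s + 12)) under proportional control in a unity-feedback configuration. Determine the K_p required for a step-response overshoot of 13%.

From %OS = 100·exp(−πζ/√(1−ζ²)) = 13%, ζ = −ln(0.13)/√(π²+ln²(0.13)) = 0.5446.
Characteristic equation s² + 12s + 7.7K_p = 0 gives ζ = 12/(2√(7.7K_p)).
Setting ζ = 0.5446: √(7.7K_p) = 12/(2·0.5446) = 11.02, so K_p = 121.4/7.7 = 15.8.

K_p = 15.8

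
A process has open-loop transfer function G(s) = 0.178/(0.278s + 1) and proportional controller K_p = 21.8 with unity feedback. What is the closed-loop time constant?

Closed loop: T(s) = K_p·G/(1+K_p·G) = 3.88/(0.278s + 1 + 3.88), with pole at s = −(1 + 3.88)/0.278 = −17.56.
Closed-loop time constant τ = 1/17.56 = 0.057 s.

τ = 0.057 s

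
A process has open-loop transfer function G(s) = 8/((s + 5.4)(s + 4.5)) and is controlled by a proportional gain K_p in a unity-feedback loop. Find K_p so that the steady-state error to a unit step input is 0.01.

K_p = 301

Steady-state error for a unit step on this type-0 loop is 1/(1 + K_p·G(0)).
G(0) = 0.3292. Require 1/(1 + K_p·0.3292) = 0.01, so 1 + 0.3292·K_p = 100.
K_p = (100 − 1)/0.3292 = 301.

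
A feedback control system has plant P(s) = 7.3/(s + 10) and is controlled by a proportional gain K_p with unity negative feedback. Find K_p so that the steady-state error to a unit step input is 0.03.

K_p = 44.3

The loop is type 0, so e_ss(step) = 1/(1 + K_pos) with K_pos = K_p·P(0).
P(0) = 0.73. Require 1/(1 + K_p·0.73) = 0.03, so 1 + 0.73·K_p = 33.33.
K_p = (33.33 − 1)/0.73 = 44.3.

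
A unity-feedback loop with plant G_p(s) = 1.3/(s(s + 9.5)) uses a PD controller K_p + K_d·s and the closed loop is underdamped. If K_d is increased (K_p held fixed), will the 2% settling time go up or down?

decrease

Characteristic equation s² + (9.5 + 1.3K_d)s + 1.3K_p = 0: raising K_d increases ζω_n = (9.5+1.3K_d)/2 while the loop stays underdamped, so T_s ≈ 4/(ζω_n) decreases.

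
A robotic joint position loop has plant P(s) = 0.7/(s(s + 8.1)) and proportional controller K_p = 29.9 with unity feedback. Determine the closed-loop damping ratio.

With unity feedback the closed-loop characteristic equation is s² + 8.1s + 29.9·0.7 = s² + 8.1s + 20.93 = 0.
So ω_n² = 20.93 ⇒ ω_n = 4.575 rad/s, and ζ = 8.1/(2ω_n) = 0.885.

ζ = 0.885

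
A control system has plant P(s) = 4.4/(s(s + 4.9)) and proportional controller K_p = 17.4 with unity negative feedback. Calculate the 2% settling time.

The closed-loop denominator s² + 4.9s + 76.56 gives ω_n = √76.56 = 8.75 and ζ = 4.9/(2ω_n) = 0.28.
2% settling time T_s ≈ 4/(ζω_n) = 4/2.45 = 1.63 s.

T_s ≈ 1.63 s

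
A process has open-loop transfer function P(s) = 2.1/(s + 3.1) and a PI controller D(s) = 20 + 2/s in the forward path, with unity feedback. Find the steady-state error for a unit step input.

0

The open loop D(s)P(s) has a pole at the origin (type 1), so the static position error constant is infinite and e_ss = 1/(1+∞) = 0.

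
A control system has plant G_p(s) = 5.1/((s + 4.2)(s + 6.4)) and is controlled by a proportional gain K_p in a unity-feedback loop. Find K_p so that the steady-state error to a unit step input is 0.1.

Steady-state error for a unit step on this type-0 loop is 1/(1 + K_p·G_p(0)).
G_p(0) = 0.1897. Require 1/(1 + K_p·0.1897) = 0.1, so 1 + 0.1897·K_p = 10.
K_p = (10 − 1)/0.1897 = 47.4.

K_p = 47.4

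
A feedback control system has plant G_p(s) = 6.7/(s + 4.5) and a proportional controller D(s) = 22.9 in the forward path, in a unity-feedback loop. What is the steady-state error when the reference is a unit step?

The loop is type 0. Static position error constant K_pos = D(0)·G_p(0) = 22.9·1.489 = 34.1.
Steady-state error to a unit step: e_ss = 1/(1+K_pos) = 1/35.1 = 0.0285.

0.0285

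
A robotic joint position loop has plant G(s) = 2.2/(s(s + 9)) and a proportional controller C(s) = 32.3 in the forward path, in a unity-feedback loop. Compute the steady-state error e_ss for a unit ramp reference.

0.127

The loop has one pole at the origin (type 1). Velocity error constant K_v = lim_{s→0} s·C(s)G(s) = 32.3·2.2/9 = 7.896.
Steady-state error to a unit ramp: e_ss = 1/K_v = 0.127.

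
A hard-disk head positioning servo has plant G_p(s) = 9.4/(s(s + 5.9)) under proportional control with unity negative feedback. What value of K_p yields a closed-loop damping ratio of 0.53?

Closed-loop characteristic equation: s² + 5.9s + K_p·9.4 = 0.
So ω_n = √(9.4K_p) and 2ζω_n = 5.9, giving ζ = 5.9/(2√(9.4K_p)).
Setting ζ = 0.53: √(9.4K_p) = 5.9/(2·0.53) = 5.566, so K_p = 30.98/9.4 = 3.3.

K_p = 3.3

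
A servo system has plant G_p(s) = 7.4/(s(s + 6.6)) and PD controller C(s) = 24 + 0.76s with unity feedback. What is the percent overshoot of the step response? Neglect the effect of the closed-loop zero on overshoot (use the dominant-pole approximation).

Forward path: (24 + 0.76s)·7.4/(s(s+6.6)). The closed-loop characteristic equation is s² + (6.6 + 7.4·0.76)s + 7.4·24 = 0.
That is s² + 12.22s + 177.6 = 0, so ω_n = 13.33 rad/s and ζ = 12.22/(2·13.33) = 0.4586.
%OS = 100·exp(−πζ/√(1−ζ²)) = 19.8%.

19.8%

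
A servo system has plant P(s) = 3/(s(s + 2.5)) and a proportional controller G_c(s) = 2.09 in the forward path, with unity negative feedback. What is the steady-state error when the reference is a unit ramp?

The loop has one pole at the origin (type 1). Velocity error constant K_v = lim_{s→0} s·G_c(s)P(s) = 2.09·3/2.5 = 2.508.
Steady-state error to a unit ramp: e_ss = 1/K_v = 0.399.

0.399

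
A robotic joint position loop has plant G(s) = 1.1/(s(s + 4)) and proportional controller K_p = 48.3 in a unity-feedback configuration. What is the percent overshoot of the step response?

40.8%

From 1 + K_pG(s) = 0: s² + 4s + 53.13 = 0 ⇒ ω_n = 7.289, ζ = 0.2744.
%OS = 100·exp(−πζ/√(1−ζ²)) = 100·exp(−π·0.2744/√0.9247) = 40.8%.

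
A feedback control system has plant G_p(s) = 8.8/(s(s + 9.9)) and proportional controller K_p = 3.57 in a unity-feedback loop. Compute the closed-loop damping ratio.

ζ = 0.883

1 + K_p·G_p(s) = 0 gives s² + 9.9s + 31.42 = 0.
Matching s² + 2ζω_n s + ω_n²: ω_n = √31.42 = 5.605 rad/s and 2ζω_n = 9.9, so ζ = 9.9/(2·5.605) = 0.883.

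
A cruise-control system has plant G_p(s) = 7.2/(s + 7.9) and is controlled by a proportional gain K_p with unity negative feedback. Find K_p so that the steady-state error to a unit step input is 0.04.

The loop is type 0, so e_ss(step) = 1/(1 + K_pos) with K_pos = K_p·G_p(0).
G_p(0) = 0.9114. Require 1/(1 + K_p·0.9114) = 0.04, so 1 + 0.9114·K_p = 25.
K_p = (25 − 1)/0.9114 = 26.3.

K_p = 26.3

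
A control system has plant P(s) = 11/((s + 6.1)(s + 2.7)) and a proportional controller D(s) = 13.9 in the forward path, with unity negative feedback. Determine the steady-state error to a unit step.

0.0972

The loop is type 0. Static position error constant K_pos = D(0)·P(0) = 13.9·0.6679 = 9.284.
Steady-state error to a unit step: e_ss = 1/(1+K_pos) = 1/10.28 = 0.0972.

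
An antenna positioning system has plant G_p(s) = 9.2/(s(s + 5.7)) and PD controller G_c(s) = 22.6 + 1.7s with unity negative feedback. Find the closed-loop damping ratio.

ζ = 0.74

Forward path: (22.6 + 1.7s)·9.2/(s(s+5.7)). The closed-loop characteristic equation is s² + (5.7 + 9.2·1.7)s + 9.2·22.6 = 0.
That is s² + 21.34s + 207.9 = 0, so ω_n = 14.42 rad/s and ζ = 21.34/(2·14.42) = 0.74.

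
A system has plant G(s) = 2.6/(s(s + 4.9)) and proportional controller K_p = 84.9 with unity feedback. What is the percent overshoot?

59.1%

Closed-loop characteristic equation: s² + 4.9s + 220.7 = 0, so ω_n = 14.86 rad/s and ζ = 4.9/(2·14.86) = 0.1649.
%OS = 100·exp(−πζ/√(1−ζ²)) = 100·exp(−π·0.1649/√0.9728) = 59.1%.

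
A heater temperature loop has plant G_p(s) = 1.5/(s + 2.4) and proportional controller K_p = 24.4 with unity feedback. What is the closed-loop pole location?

Closed-loop transfer function: T(s) = K_p·G_p(s)/(1 + K_p·G_p(s)) = 36.6/(s + 2.4 + 36.6) = 36.6/(s + 39).
The closed-loop pole is at s = −39.

s = -39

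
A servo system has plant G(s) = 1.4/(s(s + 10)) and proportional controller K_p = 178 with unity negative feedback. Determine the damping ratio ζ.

1 + K_p·G(s) = 0 gives s² + 10s + 249.2 = 0.
Matching s² + 2ζω_n s + ω_n²: ω_n = √249.2 = 15.79 rad/s and 2ζω_n = 10, so ζ = 10/(2·15.79) = 0.317.

ζ = 0.317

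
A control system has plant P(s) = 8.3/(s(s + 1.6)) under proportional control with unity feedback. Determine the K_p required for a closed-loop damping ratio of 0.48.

K_p = 0.335

Closed-loop characteristic equation: s² + 1.6s + K_p·8.3 = 0.
So ω_n = √(8.3K_p) and 2ζω_n = 1.6, giving ζ = 1.6/(2√(8.3K_p)).
Setting ζ = 0.48: √(8.3K_p) = 1.6/(2·0.48) = 1.667, so K_p = 2.778/8.3 = 0.335.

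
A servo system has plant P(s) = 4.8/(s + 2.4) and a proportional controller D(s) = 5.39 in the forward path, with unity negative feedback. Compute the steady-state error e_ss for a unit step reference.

0.0849

The loop is type 0. Static position error constant K_pos = D(0)·P(0) = 5.39·2 = 10.78.
Steady-state error to a unit step: e_ss = 1/(1+K_pos) = 1/11.78 = 0.0849.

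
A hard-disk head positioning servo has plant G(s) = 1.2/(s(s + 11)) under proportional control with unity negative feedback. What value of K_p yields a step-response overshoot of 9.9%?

From %OS = 100·exp(−πζ/√(1−ζ²)) = 9.9%, ζ = −ln(0.099)/√(π²+ln²(0.099)) = 0.5928.
Characteristic equation s² + 11s + 1.2K_p = 0 gives ζ = 11/(2√(1.2K_p)).
Setting ζ = 0.5928: √(1.2K_p) = 11/(2·0.5928) = 9.278, so K_p = 86.07/1.2 = 71.7.

K_p = 71.7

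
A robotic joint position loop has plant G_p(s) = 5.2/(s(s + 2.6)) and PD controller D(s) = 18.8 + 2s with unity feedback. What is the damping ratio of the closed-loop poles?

ζ = 0.657

Forward path: (18.8 + 2s)·5.2/(s(s+2.6)). The closed-loop characteristic equation is s² + (2.6 + 5.2·2)s + 5.2·18.8 = 0.
That is s² + 13s + 97.76 = 0, so ω_n = 9.887 rad/s and ζ = 13/(2·9.887) = 0.6574.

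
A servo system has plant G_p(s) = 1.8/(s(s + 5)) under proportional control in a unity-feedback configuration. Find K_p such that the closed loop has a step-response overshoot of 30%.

K_p = 27.1

From %OS = 100·exp(−πζ/√(1−ζ²)) = 30%, ζ = −ln(0.3)/√(π²+ln²(0.3)) = 0.3579.
Characteristic equation s² + 5s + 1.8K_p = 0 gives ζ = 5/(2√(1.8K_p)).
Setting ζ = 0.3579: √(1.8K_p) = 5/(2·0.3579) = 6.986, so K_p = 48.8/1.8 = 27.1.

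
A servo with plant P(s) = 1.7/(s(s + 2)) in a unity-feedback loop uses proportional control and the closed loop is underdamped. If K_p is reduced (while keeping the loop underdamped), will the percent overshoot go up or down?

decrease

ζ = 2/(2√(1.7K_p)) rises as K_p falls; higher damping means less overshoot.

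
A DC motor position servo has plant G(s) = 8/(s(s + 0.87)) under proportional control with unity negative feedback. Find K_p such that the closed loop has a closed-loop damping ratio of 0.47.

Closed-loop characteristic equation: s² + 0.87s + K_p·8 = 0.
So ω_n = √(8K_p) and 2ζω_n = 0.87, giving ζ = 0.87/(2√(8K_p)).
Setting ζ = 0.47: √(8K_p) = 0.87/(2·0.47) = 0.9255, so K_p = 0.8566/8 = 0.107.

K_p = 0.107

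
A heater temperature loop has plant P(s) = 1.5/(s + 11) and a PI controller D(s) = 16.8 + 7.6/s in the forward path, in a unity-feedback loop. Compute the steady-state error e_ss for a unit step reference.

The open loop D(s)P(s) has a pole at the origin (type 1), so the static position error constant is infinite and e_ss = 1/(1+∞) = 0.

0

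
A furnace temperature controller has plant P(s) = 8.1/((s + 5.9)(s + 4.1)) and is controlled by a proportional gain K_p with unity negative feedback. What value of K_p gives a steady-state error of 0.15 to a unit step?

The loop is type 0, so e_ss(step) = 1/(1 + K_pos) with K_pos = K_p·P(0).
P(0) = 0.3348. Require 1/(1 + K_p·0.3348) = 0.15, so 1 + 0.3348·K_p = 6.667.
K_p = (6.667 − 1)/0.3348 = 16.9.

K_p = 16.9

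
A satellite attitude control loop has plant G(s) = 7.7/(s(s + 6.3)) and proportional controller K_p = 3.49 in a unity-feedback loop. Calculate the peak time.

T_p = 0.763 s

From 1 + K_pG(s) = 0: s² + 6.3s + 26.87 = 0 ⇒ ω_n = 5.184, ζ = 0.6076.
Damped frequency ω_d = ω_n√(1−ζ²) = 4.117 rad/s, so peak time T_p = π/ω_d = 0.763 s.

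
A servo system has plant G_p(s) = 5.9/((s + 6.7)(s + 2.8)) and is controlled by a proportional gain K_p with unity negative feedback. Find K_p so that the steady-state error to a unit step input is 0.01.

Steady-state error for a unit step on this type-0 loop is 1/(1 + K_p·G_p(0)).
G_p(0) = 0.3145. Require 1/(1 + K_p·0.3145) = 0.01, so 1 + 0.3145·K_p = 100.
K_p = (100 − 1)/0.3145 = 315.

K_p = 315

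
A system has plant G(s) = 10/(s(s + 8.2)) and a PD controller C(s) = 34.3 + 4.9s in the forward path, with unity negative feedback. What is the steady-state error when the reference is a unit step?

0

The open loop C(s)G(s) has a pole at the origin (type 1), so the static position error constant is infinite and e_ss = 1/(1+∞) = 0.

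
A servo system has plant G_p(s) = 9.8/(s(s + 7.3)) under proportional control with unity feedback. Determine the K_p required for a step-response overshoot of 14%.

K_p = 4.83

From %OS = 100·exp(−πζ/√(1−ζ²)) = 14%, ζ = −ln(0.14)/√(π²+ln²(0.14)) = 0.5305.
Characteristic equation s² + 7.3s + 9.8K_p = 0 gives ζ = 7.3/(2√(9.8K_p)).
Setting ζ = 0.5305: √(9.8K_p) = 7.3/(2·0.5305) = 6.88, so K_p = 47.34/9.8 = 4.83.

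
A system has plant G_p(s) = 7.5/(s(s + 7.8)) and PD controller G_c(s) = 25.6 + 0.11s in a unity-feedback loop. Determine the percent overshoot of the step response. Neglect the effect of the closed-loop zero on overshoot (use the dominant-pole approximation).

35.7%

Forward path: (25.6 + 0.11s)·7.5/(s(s+7.8)). The closed-loop characteristic equation is s² + (7.8 + 7.5·0.11)s + 7.5·25.6 = 0.
That is s² + 8.625s + 192 = 0, so ω_n = 13.86 rad/s and ζ = 8.625/(2·13.86) = 0.3112.
%OS = 100·exp(−πζ/√(1−ζ²)) = 35.7%.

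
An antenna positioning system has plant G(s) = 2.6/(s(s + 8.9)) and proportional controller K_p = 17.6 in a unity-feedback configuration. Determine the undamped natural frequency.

ω_n = 6.76 rad/s

1 + K_p·G(s) = 0 gives s² + 8.9s + 45.76 = 0.
Matching s² + 2ζω_n s + ω_n²: ω_n = √45.76 = 6.765 rad/s and 2ζω_n = 8.9, so ζ = 8.9/(2·6.765) = 0.658.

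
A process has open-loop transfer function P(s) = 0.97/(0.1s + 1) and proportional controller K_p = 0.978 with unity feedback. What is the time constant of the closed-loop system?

Closed loop: T(s) = K_p·P/(1+K_p·P) = 0.9487/(0.1s + 1 + 0.9487), with pole at s = −(1 + 0.9487)/0.1 = −19.49.
Closed-loop time constant τ = 1/19.49 = 0.0513 s.

τ = 0.0513 s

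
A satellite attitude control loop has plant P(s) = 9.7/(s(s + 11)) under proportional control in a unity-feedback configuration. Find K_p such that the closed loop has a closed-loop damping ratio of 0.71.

K_p = 6.19

Closed-loop characteristic equation: s² + 11s + K_p·9.7 = 0.
So ω_n = √(9.7K_p) and 2ζω_n = 11, giving ζ = 11/(2√(9.7K_p)).
Setting ζ = 0.71: √(9.7K_p) = 11/(2·0.71) = 7.746, so K_p = 60.01/9.7 = 6.19.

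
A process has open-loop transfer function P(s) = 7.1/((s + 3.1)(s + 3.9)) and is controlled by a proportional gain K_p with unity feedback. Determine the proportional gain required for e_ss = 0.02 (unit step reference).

For a type-0 loop with proportional control, e_ss = 1/(1 + K_p·P(0)).
P(0) = 0.5873. Require 1/(1 + K_p·0.5873) = 0.02, so 1 + 0.5873·K_p = 50.
K_p = (50 − 1)/0.5873 = 83.4.

K_p = 83.4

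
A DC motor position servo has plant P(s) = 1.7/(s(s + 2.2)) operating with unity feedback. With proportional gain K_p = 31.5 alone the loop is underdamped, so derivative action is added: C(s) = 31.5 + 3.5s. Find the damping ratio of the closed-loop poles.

Forward path: (31.5 + 3.5s)·1.7/(s(s+2.2)). The closed-loop characteristic equation is s² + (2.2 + 1.7·3.5)s + 1.7·31.5 = 0.
That is s² + 8.15s + 53.55 = 0, so ω_n = 7.318 rad/s and ζ = 8.15/(2·7.318) = 0.5569.

ζ = 0.557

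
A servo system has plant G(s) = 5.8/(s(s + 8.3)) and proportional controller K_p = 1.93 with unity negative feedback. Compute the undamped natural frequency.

ω_n = 3.35 rad/s

With unity feedback the closed-loop characteristic equation is s² + 8.3s + 1.93·5.8 = s² + 8.3s + 11.19 = 0.
So ω_n² = 11.19 ⇒ ω_n = 3.346 rad/s, and ζ = 8.3/(2ω_n) = 1.24.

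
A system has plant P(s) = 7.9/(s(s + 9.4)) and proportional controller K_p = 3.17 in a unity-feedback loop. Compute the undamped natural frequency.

ω_n = 5 rad/s

The closed-loop denominator is s(s+9.4) + 3.17·7.9 = s² + 9.4s + 25.04.
Matching s² + 2ζω_n s + ω_n²: ω_n = √25.04 = 5.004 rad/s and 2ζω_n = 9.4, so ζ = 9.4/(2·5.004) = 0.939.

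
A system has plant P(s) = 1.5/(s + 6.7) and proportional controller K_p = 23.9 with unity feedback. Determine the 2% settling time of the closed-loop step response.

Closed-loop transfer function: T(s) = K_p·P(s)/(1 + K_p·P(s)) = 35.85/(s + 6.7 + 35.85) = 35.85/(s + 42.55).
Time constant τ = 1/42.55 = 0.0235 s, so the 2% settling time is about 4τ = 0.094 s.

T_s ≈ 0.094 s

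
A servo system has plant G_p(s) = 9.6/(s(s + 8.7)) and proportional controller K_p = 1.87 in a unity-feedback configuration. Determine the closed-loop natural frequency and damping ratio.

The closed-loop denominator is s(s+8.7) + 1.87·9.6 = s² + 8.7s + 17.95.
Matching s² + 2ζω_n s + ω_n²: ω_n = √17.95 = 4.237 rad/s and 2ζω_n = 8.7, so ζ = 8.7/(2·4.237) = 1.03.

ω_n = 4.24 rad/s, ζ = 1.03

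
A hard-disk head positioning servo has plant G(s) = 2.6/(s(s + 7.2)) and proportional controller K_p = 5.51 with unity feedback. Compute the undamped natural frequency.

ω_n = 3.78 rad/s

With unity feedback the closed-loop characteristic equation is s² + 7.2s + 5.51·2.6 = s² + 7.2s + 14.33 = 0.
Matching s² + 2ζω_n s + ω_n²: ω_n = √14.33 = 3.785 rad/s and 2ζω_n = 7.2, so ζ = 7.2/(2·3.785) = 0.951.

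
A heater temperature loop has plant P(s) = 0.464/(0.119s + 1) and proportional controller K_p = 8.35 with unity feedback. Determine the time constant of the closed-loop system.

τ = 0.0244 s

Closed loop: T(s) = K_p·P/(1+K_p·P) = 3.874/(0.119s + 1 + 3.874), with pole at s = −(1 + 3.874)/0.119 = −40.96.
Closed-loop time constant τ = 1/40.96 = 0.0244 s.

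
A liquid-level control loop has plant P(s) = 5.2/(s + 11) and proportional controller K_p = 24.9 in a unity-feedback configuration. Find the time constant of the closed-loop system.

Closed-loop transfer function: T(s) = K_p·P(s)/(1 + K_p·P(s)) = 129.5/(s + 11 + 129.5) = 129.5/(s + 140.5).
Time constant τ = 1/140.5 = 0.00712 s.

τ = 0.00712 s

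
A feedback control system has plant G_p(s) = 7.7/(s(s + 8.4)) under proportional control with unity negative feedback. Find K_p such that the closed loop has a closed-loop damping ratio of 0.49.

K_p = 9.54

Closed-loop characteristic equation: s² + 8.4s + K_p·7.7 = 0.
So ω_n = √(7.7K_p) and 2ζω_n = 8.4, giving ζ = 8.4/(2√(7.7K_p)).
Setting ζ = 0.49: √(7.7K_p) = 8.4/(2·0.49) = 8.571, so K_p = 73.47/7.7 = 9.54.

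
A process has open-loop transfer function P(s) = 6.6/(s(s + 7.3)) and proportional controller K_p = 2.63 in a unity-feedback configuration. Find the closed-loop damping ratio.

ζ = 0.876

With unity feedback the closed-loop characteristic equation is s² + 7.3s + 2.63·6.6 = s² + 7.3s + 17.36 = 0.
Matching s² + 2ζω_n s + ω_n²: ω_n = √17.36 = 4.166 rad/s and 2ζω_n = 7.3, so ζ = 7.3/(2·4.166) = 0.876.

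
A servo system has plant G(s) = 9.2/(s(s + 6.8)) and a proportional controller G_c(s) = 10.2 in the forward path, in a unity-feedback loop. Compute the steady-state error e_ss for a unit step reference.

The open loop G_c(s)G(s) has a pole at the origin (type 1), so the static position error constant is infinite and e_ss = 1/(1+∞) = 0.

0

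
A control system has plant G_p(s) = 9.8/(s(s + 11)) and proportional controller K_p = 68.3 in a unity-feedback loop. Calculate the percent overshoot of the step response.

From 1 + K_pG_p(s) = 0: s² + 11s + 669.3 = 0 ⇒ ω_n = 25.87, ζ = 0.2126.
%OS = 100·exp(−πζ/√(1−ζ²)) = 100·exp(−π·0.2126/√0.9548) = 50.5%.

50.5%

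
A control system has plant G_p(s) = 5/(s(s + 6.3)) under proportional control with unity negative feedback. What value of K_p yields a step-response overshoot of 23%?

From %OS = 100·exp(−πζ/√(1−ζ²)) = 23%, ζ = −ln(0.23)/√(π²+ln²(0.23)) = 0.4237.
Characteristic equation s² + 6.3s + 5K_p = 0 gives ζ = 6.3/(2√(5K_p)).
Setting ζ = 0.4237: √(5K_p) = 6.3/(2·0.4237) = 7.434, so K_p = 55.26/5 = 11.1.

K_p = 11.1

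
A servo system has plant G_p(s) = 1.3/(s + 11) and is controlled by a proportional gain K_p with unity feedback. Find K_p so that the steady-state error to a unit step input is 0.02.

K_p = 415

For a type-0 loop with proportional control, e_ss = 1/(1 + K_p·G_p(0)).
G_p(0) = 0.1182. Require 1/(1 + K_p·0.1182) = 0.02, so 1 + 0.1182·K_p = 50.
K_p = (50 − 1)/0.1182 = 415.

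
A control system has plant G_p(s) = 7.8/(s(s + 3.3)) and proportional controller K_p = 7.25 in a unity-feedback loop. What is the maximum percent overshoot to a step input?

The closed-loop denominator s² + 3.3s + 56.55 gives ω_n = √56.55 = 7.52 and ζ = 3.3/(2ω_n) = 0.2194.
%OS = 100·exp(−πζ/√(1−ζ²)) = 100·exp(−π·0.2194/√0.9519) = 49.3%.

49.3%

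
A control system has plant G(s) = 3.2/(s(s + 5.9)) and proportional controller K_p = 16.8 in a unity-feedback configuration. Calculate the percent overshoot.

25.1%

Closed-loop characteristic equation: s² + 5.9s + 53.76 = 0, so ω_n = 7.332 rad/s and ζ = 5.9/(2·7.332) = 0.4023.
%OS = 100·exp(−πζ/√(1−ζ²)) = 100·exp(−π·0.4023/√0.8381) = 25.1%.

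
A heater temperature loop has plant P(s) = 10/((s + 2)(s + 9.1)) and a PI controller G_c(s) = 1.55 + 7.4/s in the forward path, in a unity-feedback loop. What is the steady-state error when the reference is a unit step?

The open loop G_c(s)P(s) has a pole at the origin (type 1), so the static position error constant is infinite and e_ss = 1/(1+∞) = 0.

0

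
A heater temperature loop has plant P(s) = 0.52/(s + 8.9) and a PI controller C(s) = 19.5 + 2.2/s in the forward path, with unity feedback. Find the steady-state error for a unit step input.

The open loop C(s)P(s) has a pole at the origin (type 1), so the static position error constant is infinite and e_ss = 1/(1+∞) = 0.

0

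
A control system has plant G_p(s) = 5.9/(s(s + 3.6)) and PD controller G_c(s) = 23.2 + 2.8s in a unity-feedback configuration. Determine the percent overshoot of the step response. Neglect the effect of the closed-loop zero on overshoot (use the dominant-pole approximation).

Forward path: (23.2 + 2.8s)·5.9/(s(s+3.6)). The closed-loop characteristic equation is s² + (3.6 + 5.9·2.8)s + 5.9·23.2 = 0.
That is s² + 20.12s + 136.9 = 0, so ω_n = 11.7 rad/s and ζ = 20.12/(2·11.7) = 0.8599.
%OS = 100·exp(−πζ/√(1−ζ²)) = 0.504%.

0.504%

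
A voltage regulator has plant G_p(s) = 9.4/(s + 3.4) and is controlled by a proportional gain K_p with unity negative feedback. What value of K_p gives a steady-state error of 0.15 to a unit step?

K_p = 2.05

Steady-state error for a unit step on this type-0 loop is 1/(1 + K_p·G_p(0)).
G_p(0) = 2.765. Require 1/(1 + K_p·2.765) = 0.15, so 1 + 2.765·K_p = 6.667.
K_p = (6.667 − 1)/2.765 = 2.05.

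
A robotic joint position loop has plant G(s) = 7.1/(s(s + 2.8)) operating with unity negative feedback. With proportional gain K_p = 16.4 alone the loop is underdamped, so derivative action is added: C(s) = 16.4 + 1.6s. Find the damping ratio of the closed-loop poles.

ζ = 0.656

Forward path: (16.4 + 1.6s)·7.1/(s(s+2.8)). The closed-loop characteristic equation is s² + (2.8 + 7.1·1.6)s + 7.1·16.4 = 0.
That is s² + 14.16s + 116.4 = 0, so ω_n = 10.79 rad/s and ζ = 14.16/(2·10.79) = 0.6561.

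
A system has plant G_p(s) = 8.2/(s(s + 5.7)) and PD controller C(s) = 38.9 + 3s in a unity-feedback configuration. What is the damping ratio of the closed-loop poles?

Forward path: (38.9 + 3s)·8.2/(s(s+5.7)). The closed-loop characteristic equation is s² + (5.7 + 8.2·3)s + 8.2·38.9 = 0.
That is s² + 30.3s + 319 = 0, so ω_n = 17.86 rad/s and ζ = 30.3/(2·17.86) = 0.8483.

ζ = 0.848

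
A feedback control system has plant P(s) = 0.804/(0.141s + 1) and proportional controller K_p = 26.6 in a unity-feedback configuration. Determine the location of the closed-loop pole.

Closed loop: T(s) = K_p·P/(1+K_p·P) = 21.39/(0.141s + 1 + 21.39), with pole at s = −(1 + 21.39)/0.141 = −158.8.

s = -158.8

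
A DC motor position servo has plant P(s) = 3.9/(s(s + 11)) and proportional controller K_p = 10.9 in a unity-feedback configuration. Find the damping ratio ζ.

The closed-loop denominator is s(s+11) + 10.9·3.9 = s² + 11s + 42.51.
Matching s² + 2ζω_n s + ω_n²: ω_n = √42.51 = 6.52 rad/s and 2ζω_n = 11, so ζ = 11/(2·6.52) = 0.844.

ζ = 0.844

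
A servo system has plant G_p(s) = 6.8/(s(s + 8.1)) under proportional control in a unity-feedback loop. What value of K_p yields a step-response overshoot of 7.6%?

From %OS = 100·exp(−πζ/√(1−ζ²)) = 7.6%, ζ = −ln(0.076)/√(π²+ln²(0.076)) = 0.6342.
Characteristic equation s² + 8.1s + 6.8K_p = 0 gives ζ = 8.1/(2√(6.8K_p)).
Setting ζ = 0.6342: √(6.8K_p) = 8.1/(2·0.6342) = 6.386, so K_p = 40.78/6.8 = 6.

K_p = 6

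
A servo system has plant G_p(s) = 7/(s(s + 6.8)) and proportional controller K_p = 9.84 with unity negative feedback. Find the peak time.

T_p = 0.415 s

From 1 + K_pG_p(s) = 0: s² + 6.8s + 68.88 = 0 ⇒ ω_n = 8.299, ζ = 0.4097.
Damped frequency ω_d = ω_n√(1−ζ²) = 7.571 rad/s, so peak time T_p = π/ω_d = 0.415 s.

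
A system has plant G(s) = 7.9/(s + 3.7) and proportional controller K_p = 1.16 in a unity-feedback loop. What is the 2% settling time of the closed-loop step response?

Closed-loop transfer function: T(s) = K_p·G(s)/(1 + K_p·G(s)) = 9.164/(s + 3.7 + 9.164) = 9.164/(s + 12.86).
Time constant τ = 1/12.86 = 0.07774 s, so the 2% settling time is about 4τ = 0.311 s.

T_s ≈ 0.311 s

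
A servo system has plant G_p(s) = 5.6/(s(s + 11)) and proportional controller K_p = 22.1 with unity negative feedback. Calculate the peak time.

T_p = 0.325 s

The closed-loop denominator s² + 11s + 123.8 gives ω_n = √123.8 = 11.12 and ζ = 11/(2ω_n) = 0.4944.
Damped frequency ω_d = ω_n√(1−ζ²) = 9.67 rad/s, so peak time T_p = π/ω_d = 0.325 s.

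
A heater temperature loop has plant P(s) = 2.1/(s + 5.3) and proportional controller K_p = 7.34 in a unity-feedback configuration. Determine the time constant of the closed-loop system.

τ = 0.0483 s

Closed-loop transfer function: T(s) = K_p·P(s)/(1 + K_p·P(s)) = 15.41/(s + 5.3 + 15.41) = 15.41/(s + 20.71).
Time constant τ = 1/20.71 = 0.0483 s.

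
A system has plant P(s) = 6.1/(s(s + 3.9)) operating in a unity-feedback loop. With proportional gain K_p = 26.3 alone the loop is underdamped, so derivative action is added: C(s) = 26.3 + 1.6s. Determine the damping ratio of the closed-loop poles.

ζ = 0.539

Forward path: (26.3 + 1.6s)·6.1/(s(s+3.9)). The closed-loop characteristic equation is s² + (3.9 + 6.1·1.6)s + 6.1·26.3 = 0.
That is s² + 13.66s + 160.4 = 0, so ω_n = 12.67 rad/s and ζ = 13.66/(2·12.67) = 0.5392.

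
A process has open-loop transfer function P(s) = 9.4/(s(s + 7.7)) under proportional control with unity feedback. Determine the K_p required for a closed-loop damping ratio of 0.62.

K_p = 4.1

Closed-loop characteristic equation: s² + 7.7s + K_p·9.4 = 0.
So ω_n = √(9.4K_p) and 2ζω_n = 7.7, giving ζ = 7.7/(2√(9.4K_p)).
Setting ζ = 0.62: √(9.4K_p) = 7.7/(2·0.62) = 6.21, so K_p = 38.56/9.4 = 4.1.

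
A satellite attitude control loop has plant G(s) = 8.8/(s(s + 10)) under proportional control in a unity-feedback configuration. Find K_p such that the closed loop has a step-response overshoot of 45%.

K_p = 46.8

From %OS = 100·exp(−πζ/√(1−ζ²)) = 45%, ζ = −ln(0.45)/√(π²+ln²(0.45)) = 0.2463.
Characteristic equation s² + 10s + 8.8K_p = 0 gives ζ = 10/(2√(8.8K_p)).
Setting ζ = 0.2463: √(8.8K_p) = 10/(2·0.2463) = 20.3, so K_p = 412/8.8 = 46.8.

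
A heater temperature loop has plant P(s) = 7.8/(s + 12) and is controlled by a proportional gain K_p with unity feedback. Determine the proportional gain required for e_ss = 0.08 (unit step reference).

K_p = 17.7

The loop is type 0, so e_ss(step) = 1/(1 + K_pos) with K_pos = K_p·P(0).
P(0) = 0.65. Require 1/(1 + K_p·0.65) = 0.08, so 1 + 0.65·K_p = 12.5.
K_p = (12.5 − 1)/0.65 = 17.7.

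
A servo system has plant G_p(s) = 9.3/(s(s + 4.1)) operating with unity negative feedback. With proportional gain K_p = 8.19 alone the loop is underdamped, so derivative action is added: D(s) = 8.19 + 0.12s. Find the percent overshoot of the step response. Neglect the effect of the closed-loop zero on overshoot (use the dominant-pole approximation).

37.4%

Forward path: (8.19 + 0.12s)·9.3/(s(s+4.1)). The closed-loop characteristic equation is s² + (4.1 + 9.3·0.12)s + 9.3·8.19 = 0.
That is s² + 5.216s + 76.17 = 0, so ω_n = 8.727 rad/s and ζ = 5.216/(2·8.727) = 0.2988.
%OS = 100·exp(−πζ/√(1−ζ²)) = 37.4%.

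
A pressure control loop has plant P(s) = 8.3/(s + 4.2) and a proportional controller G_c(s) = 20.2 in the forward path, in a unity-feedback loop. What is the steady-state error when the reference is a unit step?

The loop is type 0. Static position error constant K_pos = G_c(0)·P(0) = 20.2·1.976 = 39.92.
Steady-state error to a unit step: e_ss = 1/(1+K_pos) = 1/40.92 = 0.0244.

0.0244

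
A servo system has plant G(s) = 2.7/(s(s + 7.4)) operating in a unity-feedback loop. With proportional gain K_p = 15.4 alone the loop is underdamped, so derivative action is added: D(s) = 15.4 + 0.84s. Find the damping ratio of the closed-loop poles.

Forward path: (15.4 + 0.84s)·2.7/(s(s+7.4)). The closed-loop characteristic equation is s² + (7.4 + 2.7·0.84)s + 2.7·15.4 = 0.
That is s² + 9.668s + 41.58 = 0, so ω_n = 6.448 rad/s and ζ = 9.668/(2·6.448) = 0.7497.

ζ = 0.75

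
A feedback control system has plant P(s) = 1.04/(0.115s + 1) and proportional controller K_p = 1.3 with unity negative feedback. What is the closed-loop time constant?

Closed loop: T(s) = K_p·P/(1+K_p·P) = 1.352/(0.115s + 1 + 1.352), with pole at s = −(1 + 1.352)/0.115 = −20.45.
Closed-loop time constant τ = 1/20.45 = 0.0489 s.

τ = 0.0489 s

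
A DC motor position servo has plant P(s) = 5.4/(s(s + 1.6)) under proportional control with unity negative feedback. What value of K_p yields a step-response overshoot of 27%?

K_p = 0.801

From %OS = 100·exp(−πζ/√(1−ζ²)) = 27%, ζ = −ln(0.27)/√(π²+ln²(0.27)) = 0.3847.
Characteristic equation s² + 1.6s + 5.4K_p = 0 gives ζ = 1.6/(2√(5.4K_p)).
Setting ζ = 0.3847: √(5.4K_p) = 1.6/(2·0.3847) = 2.08, so K_p = 4.325/5.4 = 0.801.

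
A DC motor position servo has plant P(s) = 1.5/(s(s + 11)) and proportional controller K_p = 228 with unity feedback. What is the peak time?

Closed-loop characteristic equation: s² + 11s + 342 = 0, so ω_n = 18.49 rad/s and ζ = 11/(2·18.49) = 0.2974.
Damped frequency ω_d = ω_n√(1−ζ²) = 17.66 rad/s, so peak time T_p = π/ω_d = 0.178 s.

T_p = 0.178 s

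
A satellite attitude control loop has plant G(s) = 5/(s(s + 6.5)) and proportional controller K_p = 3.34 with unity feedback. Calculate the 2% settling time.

Closed-loop characteristic equation: s² + 6.5s + 16.7 = 0, so ω_n = 4.087 rad/s and ζ = 6.5/(2·4.087) = 0.7953.
2% settling time T_s ≈ 4/(ζω_n) = 4/3.25 = 1.23 s.

T_s ≈ 1.23 s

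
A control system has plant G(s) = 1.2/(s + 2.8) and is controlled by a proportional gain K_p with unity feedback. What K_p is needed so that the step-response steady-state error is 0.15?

K_p = 13.2

Steady-state error for a unit step on this type-0 loop is 1/(1 + K_p·G(0)).
G(0) = 0.4286. Require 1/(1 + K_p·0.4286) = 0.15, so 1 + 0.4286·K_p = 6.667.
K_p = (6.667 − 1)/0.4286 = 13.2.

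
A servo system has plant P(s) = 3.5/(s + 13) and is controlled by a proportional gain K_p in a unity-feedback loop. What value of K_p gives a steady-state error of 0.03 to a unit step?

K_p = 120

The loop is type 0, so e_ss(step) = 1/(1 + K_pos) with K_pos = K_p·P(0).
P(0) = 0.2692. Require 1/(1 + K_p·0.2692) = 0.03, so 1 + 0.2692·K_p = 33.33.
K_p = (33.33 − 1)/0.2692 = 120.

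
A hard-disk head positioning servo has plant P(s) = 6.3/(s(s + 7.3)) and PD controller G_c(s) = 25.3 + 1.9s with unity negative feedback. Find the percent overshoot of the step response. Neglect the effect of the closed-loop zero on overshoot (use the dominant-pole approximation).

2.45%

Forward path: (25.3 + 1.9s)·6.3/(s(s+7.3)). The closed-loop characteristic equation is s² + (7.3 + 6.3·1.9)s + 6.3·25.3 = 0.
That is s² + 19.27s + 159.4 = 0, so ω_n = 12.62 rad/s and ζ = 19.27/(2·12.62) = 0.7632.
%OS = 100·exp(−πζ/√(1−ζ²)) = 2.45%.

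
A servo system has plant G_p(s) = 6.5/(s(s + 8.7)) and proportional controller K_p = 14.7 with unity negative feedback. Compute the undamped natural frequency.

With unity feedback the closed-loop characteristic equation is s² + 8.7s + 14.7·6.5 = s² + 8.7s + 95.55 = 0.
Matching s² + 2ζω_n s + ω_n²: ω_n = √95.55 = 9.775 rad/s and 2ζω_n = 8.7, so ζ = 8.7/(2·9.775) = 0.445.

ω_n = 9.77 rad/s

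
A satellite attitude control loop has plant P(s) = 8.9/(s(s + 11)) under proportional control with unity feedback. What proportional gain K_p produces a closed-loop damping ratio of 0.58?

Closed-loop characteristic equation: s² + 11s + K_p·8.9 = 0.
So ω_n = √(8.9K_p) and 2ζω_n = 11, giving ζ = 11/(2√(8.9K_p)).
Setting ζ = 0.58: √(8.9K_p) = 11/(2·0.58) = 9.483, so K_p = 89.92/8.9 = 10.1.

K_p = 10.1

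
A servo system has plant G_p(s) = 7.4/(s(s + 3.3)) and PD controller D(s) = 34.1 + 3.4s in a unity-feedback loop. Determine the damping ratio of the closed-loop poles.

Forward path: (34.1 + 3.4s)·7.4/(s(s+3.3)). The closed-loop characteristic equation is s² + (3.3 + 7.4·3.4)s + 7.4·34.1 = 0.
That is s² + 28.46s + 252.3 = 0, so ω_n = 15.89 rad/s and ζ = 28.46/(2·15.89) = 0.8958.

ζ = 0.896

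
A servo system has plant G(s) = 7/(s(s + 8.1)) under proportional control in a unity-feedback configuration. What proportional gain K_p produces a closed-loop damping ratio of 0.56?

K_p = 7.47

Closed-loop characteristic equation: s² + 8.1s + K_p·7 = 0.
So ω_n = √(7K_p) and 2ζω_n = 8.1, giving ζ = 8.1/(2√(7K_p)).
Setting ζ = 0.56: √(7K_p) = 8.1/(2·0.56) = 7.232, so K_p = 52.3/7 = 7.47.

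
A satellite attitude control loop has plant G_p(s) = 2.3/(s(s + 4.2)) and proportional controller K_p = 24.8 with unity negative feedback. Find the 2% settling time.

Closed-loop characteristic equation: s² + 4.2s + 57.04 = 0, so ω_n = 7.552 rad/s and ζ = 4.2/(2·7.552) = 0.2781.
2% settling time T_s ≈ 4/(ζω_n) = 4/2.1 = 1.9 s.

T_s ≈ 1.9 s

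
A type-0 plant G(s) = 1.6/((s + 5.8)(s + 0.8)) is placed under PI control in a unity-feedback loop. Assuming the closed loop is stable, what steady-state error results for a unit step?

The PI controller's integrator makes the forward path type 1, so e_ss to a step is zero.

0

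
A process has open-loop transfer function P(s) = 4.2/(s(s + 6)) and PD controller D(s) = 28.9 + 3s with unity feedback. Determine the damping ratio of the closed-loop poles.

ζ = 0.844

Forward path: (28.9 + 3s)·4.2/(s(s+6)). The closed-loop characteristic equation is s² + (6 + 4.2·3)s + 4.2·28.9 = 0.
That is s² + 18.6s + 121.4 = 0, so ω_n = 11.02 rad/s and ζ = 18.6/(2·11.02) = 0.8441.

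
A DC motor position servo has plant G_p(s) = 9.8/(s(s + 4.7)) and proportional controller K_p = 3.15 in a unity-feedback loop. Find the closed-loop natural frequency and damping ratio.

1 + K_p·G_p(s) = 0 gives s² + 4.7s + 30.87 = 0.
Matching s² + 2ζω_n s + ω_n²: ω_n = √30.87 = 5.556 rad/s and 2ζω_n = 4.7, so ζ = 4.7/(2·5.556) = 0.423.

ω_n = 5.56 rad/s, ζ = 0.423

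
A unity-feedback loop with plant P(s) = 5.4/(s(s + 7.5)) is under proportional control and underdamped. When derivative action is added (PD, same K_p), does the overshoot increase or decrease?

decrease

With PD the characteristic equation becomes s² + (a + K·K_d)s + K·K_p = 0; the damping term grows, ζ rises, overshoot falls.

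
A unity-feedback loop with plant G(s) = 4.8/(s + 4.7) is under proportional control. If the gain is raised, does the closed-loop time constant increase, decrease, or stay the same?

Closed-loop pole is at s = −(4.7+K_p·4.8); larger K_p moves it further left, so τ = 1/(4.7+K_p·4.8) decreases.

decrease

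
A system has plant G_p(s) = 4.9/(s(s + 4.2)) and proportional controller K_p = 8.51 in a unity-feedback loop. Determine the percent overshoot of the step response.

Closed-loop characteristic equation: s² + 4.2s + 41.7 = 0, so ω_n = 6.457 rad/s and ζ = 4.2/(2·6.457) = 0.3252.
%OS = 100·exp(−πζ/√(1−ζ²)) = 100·exp(−π·0.3252/√0.8942) = 33.9%.

33.9%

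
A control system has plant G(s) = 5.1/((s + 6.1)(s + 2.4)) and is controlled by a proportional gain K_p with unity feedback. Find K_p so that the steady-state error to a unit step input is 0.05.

K_p = 54.5

For a type-0 loop with proportional control, e_ss = 1/(1 + K_p·G(0)).
G(0) = 0.3484. Require 1/(1 + K_p·0.3484) = 0.05, so 1 + 0.3484·K_p = 20.
K_p = (20 − 1)/0.3484 = 54.5.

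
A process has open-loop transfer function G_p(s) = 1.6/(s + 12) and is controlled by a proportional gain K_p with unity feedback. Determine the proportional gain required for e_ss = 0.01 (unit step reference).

Steady-state error for a unit step on this type-0 loop is 1/(1 + K_p·G_p(0)).
G_p(0) = 0.1333. Require 1/(1 + K_p·0.1333) = 0.01, so 1 + 0.1333·K_p = 100.
K_p = (100 − 1)/0.1333 = 742.

K_p = 742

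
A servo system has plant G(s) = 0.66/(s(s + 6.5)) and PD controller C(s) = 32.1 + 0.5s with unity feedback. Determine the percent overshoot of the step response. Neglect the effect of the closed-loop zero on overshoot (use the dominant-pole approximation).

3.09%

Forward path: (32.1 + 0.5s)·0.66/(s(s+6.5)). The closed-loop characteristic equation is s² + (6.5 + 0.66·0.5)s + 0.66·32.1 = 0.
That is s² + 6.83s + 21.19 = 0, so ω_n = 4.603 rad/s and ζ = 6.83/(2·4.603) = 0.7419.
%OS = 100·exp(−πζ/√(1−ζ²)) = 3.09%.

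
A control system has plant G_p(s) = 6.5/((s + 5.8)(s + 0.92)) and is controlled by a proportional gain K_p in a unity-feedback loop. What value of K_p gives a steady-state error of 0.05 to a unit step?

K_p = 15.6

Steady-state error for a unit step on this type-0 loop is 1/(1 + K_p·G_p(0)).
G_p(0) = 1.218. Require 1/(1 + K_p·1.218) = 0.05, so 1 + 1.218·K_p = 20.
K_p = (20 − 1)/1.218 = 15.6.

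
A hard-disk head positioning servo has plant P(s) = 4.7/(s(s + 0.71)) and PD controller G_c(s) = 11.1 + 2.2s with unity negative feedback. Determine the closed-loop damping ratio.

ζ = 0.765

Forward path: (11.1 + 2.2s)·4.7/(s(s+0.71)). The closed-loop characteristic equation is s² + (0.71 + 4.7·2.2)s + 4.7·11.1 = 0.
That is s² + 11.05s + 52.17 = 0, so ω_n = 7.223 rad/s and ζ = 11.05/(2·7.223) = 0.7649.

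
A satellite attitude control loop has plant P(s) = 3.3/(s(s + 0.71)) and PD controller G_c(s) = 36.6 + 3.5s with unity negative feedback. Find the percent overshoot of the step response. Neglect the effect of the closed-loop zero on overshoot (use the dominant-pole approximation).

12.1%

Forward path: (36.6 + 3.5s)·3.3/(s(s+0.71)). The closed-loop characteristic equation is s² + (0.71 + 3.3·3.5)s + 3.3·36.6 = 0.
That is s² + 12.26s + 120.8 = 0, so ω_n = 10.99 rad/s and ζ = 12.26/(2·10.99) = 0.5578.
%OS = 100·exp(−πζ/√(1−ζ²)) = 12.1%.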